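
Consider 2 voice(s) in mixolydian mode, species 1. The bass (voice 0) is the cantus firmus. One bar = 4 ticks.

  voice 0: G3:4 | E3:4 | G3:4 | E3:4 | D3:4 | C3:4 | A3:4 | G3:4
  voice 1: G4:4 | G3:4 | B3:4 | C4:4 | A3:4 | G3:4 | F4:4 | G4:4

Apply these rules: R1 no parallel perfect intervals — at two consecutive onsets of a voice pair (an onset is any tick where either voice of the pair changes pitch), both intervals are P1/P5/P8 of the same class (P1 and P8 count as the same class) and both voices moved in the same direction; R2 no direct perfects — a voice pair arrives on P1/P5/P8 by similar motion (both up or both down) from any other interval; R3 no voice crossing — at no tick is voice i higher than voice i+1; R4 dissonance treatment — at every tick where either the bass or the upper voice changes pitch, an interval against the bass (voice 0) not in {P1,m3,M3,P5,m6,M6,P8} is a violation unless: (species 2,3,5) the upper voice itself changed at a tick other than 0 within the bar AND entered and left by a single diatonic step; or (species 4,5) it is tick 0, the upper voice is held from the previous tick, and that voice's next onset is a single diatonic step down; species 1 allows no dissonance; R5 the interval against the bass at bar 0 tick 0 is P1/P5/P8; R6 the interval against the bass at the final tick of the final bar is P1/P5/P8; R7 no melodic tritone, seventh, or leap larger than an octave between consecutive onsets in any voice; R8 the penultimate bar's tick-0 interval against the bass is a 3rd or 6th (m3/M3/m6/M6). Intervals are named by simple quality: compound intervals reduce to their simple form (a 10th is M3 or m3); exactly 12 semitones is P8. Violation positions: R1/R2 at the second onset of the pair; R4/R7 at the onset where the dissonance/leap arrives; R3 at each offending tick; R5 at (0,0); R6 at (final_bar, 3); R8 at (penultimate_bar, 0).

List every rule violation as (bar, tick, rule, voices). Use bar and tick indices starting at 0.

(4, 0, R2, (0, 1))
(5, 0, R1, (0, 1))
(6, 0, R7, (1,))

bar 0: v0=G3 v1=G4 downbeat P8
bar 1: v0=E3 v1=G3 downbeat m3
bar 2: v0=G3 v1=B3 downbeat M3
bar 3: v0=E3 v1=C4 downbeat m6
bar 4: v0=D3 v1=A3 downbeat P5
bar 5: v0=C3 v1=G3 downbeat P5
bar 6: v0=A3 v1=F4 downbeat m6
bar 7: v0=G3 v1=G4 downbeat P8
  -> R2 @ bar 4 tick 0 v(0, 1): E3/C4 m6 -> D3/A3 P5 similar
  -> R1 @ bar 5 tick 0 v(0, 1): D3/A3 P5 -> C3/G3 P5 similar
  -> R7 @ bar 6 tick 0 v(1,): G3->F4 leap 10st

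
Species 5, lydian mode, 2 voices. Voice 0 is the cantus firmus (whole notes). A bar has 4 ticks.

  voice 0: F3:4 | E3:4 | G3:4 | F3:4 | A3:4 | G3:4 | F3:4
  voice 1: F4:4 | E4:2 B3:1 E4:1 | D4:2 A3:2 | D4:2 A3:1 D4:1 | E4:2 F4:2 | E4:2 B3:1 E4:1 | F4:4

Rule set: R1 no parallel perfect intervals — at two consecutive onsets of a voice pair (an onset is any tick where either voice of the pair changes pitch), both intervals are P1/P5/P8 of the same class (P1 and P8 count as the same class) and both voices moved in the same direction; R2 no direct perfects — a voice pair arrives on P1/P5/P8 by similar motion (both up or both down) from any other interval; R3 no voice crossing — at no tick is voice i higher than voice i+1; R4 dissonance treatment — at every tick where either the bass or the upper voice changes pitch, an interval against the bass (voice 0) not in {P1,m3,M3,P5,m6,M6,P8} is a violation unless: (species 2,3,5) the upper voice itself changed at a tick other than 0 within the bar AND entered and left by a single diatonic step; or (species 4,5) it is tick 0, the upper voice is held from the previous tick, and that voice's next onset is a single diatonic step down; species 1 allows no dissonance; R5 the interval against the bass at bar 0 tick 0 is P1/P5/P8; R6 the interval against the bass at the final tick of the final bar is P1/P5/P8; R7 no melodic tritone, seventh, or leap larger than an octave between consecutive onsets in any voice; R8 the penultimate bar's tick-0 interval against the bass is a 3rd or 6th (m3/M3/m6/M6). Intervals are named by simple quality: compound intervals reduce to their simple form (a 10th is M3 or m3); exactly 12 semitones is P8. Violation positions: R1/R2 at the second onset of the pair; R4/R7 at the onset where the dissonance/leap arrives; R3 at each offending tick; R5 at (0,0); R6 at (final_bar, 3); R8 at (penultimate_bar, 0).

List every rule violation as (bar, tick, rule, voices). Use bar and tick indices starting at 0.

bar 0: v0=F3 v1=F4 downbeat P8
bar 1: v0=E3 v1=E4 downbeat P8
bar 2: v0=G3 v1=D4 downbeat P5
bar 3: v0=F3 v1=D4 downbeat M6
bar 4: v0=A3 v1=E4 downbeat P5
bar 5: v0=G3 v1=E4 downbeat M6
bar 6: v0=F3 v1=F4 downbeat P8
  -> R1 @ bar 1 tick 0 v(0, 1): F3/F4 P8 -> E3/E4 P8 similar
  -> R4 @ bar 2 tick 2 v(0, 1): G3/A3 M2 untreated
  -> R2 @ bar 4 tick 0 v(0, 1): F3/D4 M6 -> A3/E4 P5 similar

(1, 0, R1, (0, 1))
(2, 2, R4, (0, 1))
(4, 0, R2, (0, 1))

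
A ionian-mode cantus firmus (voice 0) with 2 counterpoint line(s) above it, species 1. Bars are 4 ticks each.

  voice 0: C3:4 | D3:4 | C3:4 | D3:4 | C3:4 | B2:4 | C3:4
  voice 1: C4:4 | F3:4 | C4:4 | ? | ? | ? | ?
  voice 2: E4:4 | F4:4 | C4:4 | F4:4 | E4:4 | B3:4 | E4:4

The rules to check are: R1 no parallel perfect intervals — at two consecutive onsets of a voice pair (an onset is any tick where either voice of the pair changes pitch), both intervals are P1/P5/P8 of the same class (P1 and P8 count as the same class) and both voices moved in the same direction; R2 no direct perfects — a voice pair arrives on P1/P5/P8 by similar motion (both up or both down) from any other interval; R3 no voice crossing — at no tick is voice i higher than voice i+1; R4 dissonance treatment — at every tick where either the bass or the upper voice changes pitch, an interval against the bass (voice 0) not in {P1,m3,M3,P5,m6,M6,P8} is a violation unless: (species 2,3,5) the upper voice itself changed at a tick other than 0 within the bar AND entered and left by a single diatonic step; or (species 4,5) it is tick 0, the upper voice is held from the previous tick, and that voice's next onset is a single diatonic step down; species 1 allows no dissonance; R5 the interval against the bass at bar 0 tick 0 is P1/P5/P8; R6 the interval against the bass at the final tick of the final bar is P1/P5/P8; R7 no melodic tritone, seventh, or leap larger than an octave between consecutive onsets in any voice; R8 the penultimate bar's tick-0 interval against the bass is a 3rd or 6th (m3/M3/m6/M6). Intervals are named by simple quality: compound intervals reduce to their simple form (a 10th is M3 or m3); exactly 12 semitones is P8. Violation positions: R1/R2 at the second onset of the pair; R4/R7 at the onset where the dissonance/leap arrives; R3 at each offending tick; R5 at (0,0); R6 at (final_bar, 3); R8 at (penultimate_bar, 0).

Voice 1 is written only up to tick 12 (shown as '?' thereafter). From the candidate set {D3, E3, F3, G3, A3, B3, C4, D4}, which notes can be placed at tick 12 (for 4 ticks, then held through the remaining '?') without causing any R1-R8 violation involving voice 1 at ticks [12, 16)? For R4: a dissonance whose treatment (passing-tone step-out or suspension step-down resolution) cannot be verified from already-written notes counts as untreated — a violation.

D3: violates R7
E3: violates R4
F3: legal
G3: violates R4
A3: legal
B3: legal
C4: violates R4
D4: violates R1

{A3, B3, F3}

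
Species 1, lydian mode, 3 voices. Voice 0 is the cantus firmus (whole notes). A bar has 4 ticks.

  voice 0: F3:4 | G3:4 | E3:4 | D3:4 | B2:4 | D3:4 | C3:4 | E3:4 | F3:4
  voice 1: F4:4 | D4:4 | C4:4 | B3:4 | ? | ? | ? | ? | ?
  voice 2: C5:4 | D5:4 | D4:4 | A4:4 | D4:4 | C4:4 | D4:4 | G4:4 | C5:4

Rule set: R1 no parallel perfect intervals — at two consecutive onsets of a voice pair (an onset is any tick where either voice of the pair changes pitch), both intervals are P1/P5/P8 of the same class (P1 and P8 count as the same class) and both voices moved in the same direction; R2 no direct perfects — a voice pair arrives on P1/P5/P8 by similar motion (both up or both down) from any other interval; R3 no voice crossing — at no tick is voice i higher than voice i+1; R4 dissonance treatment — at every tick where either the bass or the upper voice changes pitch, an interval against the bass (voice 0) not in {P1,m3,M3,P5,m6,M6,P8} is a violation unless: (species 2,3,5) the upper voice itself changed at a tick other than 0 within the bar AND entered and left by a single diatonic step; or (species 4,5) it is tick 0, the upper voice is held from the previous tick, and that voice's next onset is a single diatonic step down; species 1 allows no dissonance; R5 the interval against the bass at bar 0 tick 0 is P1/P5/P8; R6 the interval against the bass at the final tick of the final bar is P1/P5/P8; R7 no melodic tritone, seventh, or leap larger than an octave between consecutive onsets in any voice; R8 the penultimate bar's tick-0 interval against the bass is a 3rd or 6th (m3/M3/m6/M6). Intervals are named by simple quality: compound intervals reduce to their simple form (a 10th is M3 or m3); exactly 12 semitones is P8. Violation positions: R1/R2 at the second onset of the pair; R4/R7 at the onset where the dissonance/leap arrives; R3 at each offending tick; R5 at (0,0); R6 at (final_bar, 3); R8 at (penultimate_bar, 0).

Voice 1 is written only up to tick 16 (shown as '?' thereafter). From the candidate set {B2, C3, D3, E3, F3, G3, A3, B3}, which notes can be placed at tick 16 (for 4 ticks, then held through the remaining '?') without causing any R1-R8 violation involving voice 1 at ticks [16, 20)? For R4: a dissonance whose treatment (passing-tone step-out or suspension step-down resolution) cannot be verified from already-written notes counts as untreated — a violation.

B2: violates R2
C3: violates R4,R7
D3: violates R2
E3: violates R4
F3: violates R4,R7
G3: violates R2
A3: violates R4
B3: legal

{B3}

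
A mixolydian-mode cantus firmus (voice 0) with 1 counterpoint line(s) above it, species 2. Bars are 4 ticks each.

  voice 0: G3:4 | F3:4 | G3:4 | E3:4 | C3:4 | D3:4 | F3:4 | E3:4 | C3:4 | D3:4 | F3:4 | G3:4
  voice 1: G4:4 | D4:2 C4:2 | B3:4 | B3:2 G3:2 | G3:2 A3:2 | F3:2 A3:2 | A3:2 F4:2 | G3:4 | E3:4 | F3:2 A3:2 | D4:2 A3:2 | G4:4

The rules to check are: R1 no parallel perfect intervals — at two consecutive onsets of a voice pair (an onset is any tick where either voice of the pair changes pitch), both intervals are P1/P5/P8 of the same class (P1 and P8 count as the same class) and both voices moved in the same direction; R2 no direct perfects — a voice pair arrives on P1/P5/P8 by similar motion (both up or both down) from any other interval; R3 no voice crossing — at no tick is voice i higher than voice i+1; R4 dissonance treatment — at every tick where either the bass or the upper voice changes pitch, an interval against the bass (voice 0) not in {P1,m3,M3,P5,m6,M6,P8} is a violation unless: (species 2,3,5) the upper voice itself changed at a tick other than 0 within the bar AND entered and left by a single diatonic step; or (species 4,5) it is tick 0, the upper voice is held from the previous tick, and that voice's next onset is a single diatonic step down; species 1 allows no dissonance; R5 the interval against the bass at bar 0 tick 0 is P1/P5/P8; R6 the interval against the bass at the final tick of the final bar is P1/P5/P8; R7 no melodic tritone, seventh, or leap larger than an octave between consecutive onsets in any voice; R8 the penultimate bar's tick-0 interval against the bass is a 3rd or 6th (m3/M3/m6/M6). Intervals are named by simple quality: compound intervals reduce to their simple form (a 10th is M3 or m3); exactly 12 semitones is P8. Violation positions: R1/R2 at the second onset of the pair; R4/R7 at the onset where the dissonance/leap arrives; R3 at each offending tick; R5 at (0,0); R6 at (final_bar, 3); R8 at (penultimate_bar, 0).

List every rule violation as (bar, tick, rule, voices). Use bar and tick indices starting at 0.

(7, 0, R7, (1,))
(11, 0, R2, (0, 1))
(11, 0, R7, (1,))

bar 0: v0=G3 v1=G4 downbeat P8
bar 1: v0=F3 v1=D4 downbeat M6
bar 2: v0=G3 v1=B3 downbeat M3
bar 3: v0=E3 v1=B3 downbeat P5
bar 4: v0=C3 v1=G3 downbeat P5
bar 5: v0=D3 v1=F3 downbeat m3
bar 6: v0=F3 v1=A3 downbeat M3
bar 7: v0=E3 v1=G3 downbeat m3
bar 8: v0=C3 v1=E3 downbeat M3
bar 9: v0=D3 v1=F3 downbeat m3
bar 10: v0=F3 v1=D4 downbeat M6
bar 11: v0=G3 v1=G4 downbeat P8
  -> R7 @ bar 7 tick 0 v(1,): F4->G3 leap 10st
  -> R2 @ bar 11 tick 0 v(0, 1): F3/A3 M3 -> G3/G4 P8 similar
  -> R7 @ bar 11 tick 0 v(1,): A3->G4 leap 10st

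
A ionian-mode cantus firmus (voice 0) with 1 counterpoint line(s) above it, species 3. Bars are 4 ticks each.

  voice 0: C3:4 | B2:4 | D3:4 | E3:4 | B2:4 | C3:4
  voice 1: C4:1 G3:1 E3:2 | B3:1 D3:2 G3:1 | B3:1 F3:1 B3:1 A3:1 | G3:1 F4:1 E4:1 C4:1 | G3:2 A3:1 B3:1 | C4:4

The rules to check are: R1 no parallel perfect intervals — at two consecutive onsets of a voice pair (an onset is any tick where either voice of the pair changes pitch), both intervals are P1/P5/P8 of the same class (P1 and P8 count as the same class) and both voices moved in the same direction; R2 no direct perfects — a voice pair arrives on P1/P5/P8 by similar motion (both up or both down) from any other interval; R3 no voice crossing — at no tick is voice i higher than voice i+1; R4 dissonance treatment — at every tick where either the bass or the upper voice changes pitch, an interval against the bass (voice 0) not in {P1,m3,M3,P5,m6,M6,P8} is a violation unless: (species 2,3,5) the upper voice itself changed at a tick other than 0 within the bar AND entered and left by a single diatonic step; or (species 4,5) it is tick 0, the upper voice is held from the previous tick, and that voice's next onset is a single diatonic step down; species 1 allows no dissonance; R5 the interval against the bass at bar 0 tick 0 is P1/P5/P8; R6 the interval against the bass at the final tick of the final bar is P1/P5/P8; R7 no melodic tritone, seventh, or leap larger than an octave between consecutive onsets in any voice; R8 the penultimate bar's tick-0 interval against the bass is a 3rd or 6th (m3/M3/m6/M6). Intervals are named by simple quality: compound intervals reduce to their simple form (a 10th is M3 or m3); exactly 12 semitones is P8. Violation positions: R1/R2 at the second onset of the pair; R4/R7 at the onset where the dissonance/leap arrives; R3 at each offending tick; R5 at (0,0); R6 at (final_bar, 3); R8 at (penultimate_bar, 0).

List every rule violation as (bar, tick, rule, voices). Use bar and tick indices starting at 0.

bar 0: v0=C3 v1=C4 downbeat P8
bar 1: v0=B2 v1=B3 downbeat P8
bar 2: v0=D3 v1=B3 downbeat M6
bar 3: v0=E3 v1=G3 downbeat m3
bar 4: v0=B2 v1=G3 downbeat m6
bar 5: v0=C3 v1=C4 downbeat P8
  -> R7 @ bar 2 tick 1 v(1,): B3->F3 leap 6st
  -> R7 @ bar 2 tick 2 v(1,): F3->B3 leap 6st
  -> R4 @ bar 3 tick 1 v(0, 1): E3/F4 m2 untreated
  -> R7 @ bar 3 tick 1 v(1,): G3->F4 leap 10st
  -> R1 @ bar 5 tick 0 v(0, 1): B2/B3 P8 -> C3/C4 P8 similar

(2, 1, R7, (1,))
(2, 2, R7, (1,))
(3, 1, R4, (0, 1))
(3, 1, R7, (1,))
(5, 0, R1, (0, 1))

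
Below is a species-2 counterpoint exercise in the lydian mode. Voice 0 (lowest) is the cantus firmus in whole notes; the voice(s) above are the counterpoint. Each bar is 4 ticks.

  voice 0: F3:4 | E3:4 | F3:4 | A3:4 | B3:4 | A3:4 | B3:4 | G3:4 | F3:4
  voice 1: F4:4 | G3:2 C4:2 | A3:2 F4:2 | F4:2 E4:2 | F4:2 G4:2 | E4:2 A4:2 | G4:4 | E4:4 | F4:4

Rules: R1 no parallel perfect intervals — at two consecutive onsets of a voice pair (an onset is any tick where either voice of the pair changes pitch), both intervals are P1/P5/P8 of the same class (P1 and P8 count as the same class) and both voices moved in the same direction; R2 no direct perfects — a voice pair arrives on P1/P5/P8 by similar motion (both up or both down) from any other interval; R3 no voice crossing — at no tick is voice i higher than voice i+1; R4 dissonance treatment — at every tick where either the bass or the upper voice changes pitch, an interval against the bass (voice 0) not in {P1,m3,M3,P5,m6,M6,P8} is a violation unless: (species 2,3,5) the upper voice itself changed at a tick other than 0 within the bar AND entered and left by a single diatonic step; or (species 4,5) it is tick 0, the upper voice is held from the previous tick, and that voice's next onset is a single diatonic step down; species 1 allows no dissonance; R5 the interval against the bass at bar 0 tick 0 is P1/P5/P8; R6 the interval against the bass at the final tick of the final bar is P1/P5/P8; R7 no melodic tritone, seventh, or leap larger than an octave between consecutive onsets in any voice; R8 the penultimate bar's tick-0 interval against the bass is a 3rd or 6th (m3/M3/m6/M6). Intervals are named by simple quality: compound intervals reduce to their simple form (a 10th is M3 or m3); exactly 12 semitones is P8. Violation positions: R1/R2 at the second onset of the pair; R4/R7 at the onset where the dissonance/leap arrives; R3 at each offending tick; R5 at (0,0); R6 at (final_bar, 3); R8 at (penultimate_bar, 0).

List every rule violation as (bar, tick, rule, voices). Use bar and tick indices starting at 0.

bar 0: v0=F3 v1=F4 downbeat P8
bar 1: v0=E3 v1=G3 downbeat m3
bar 2: v0=F3 v1=A3 downbeat M3
bar 3: v0=A3 v1=F4 downbeat m6
bar 4: v0=B3 v1=F4 downbeat TT
bar 5: v0=A3 v1=E4 downbeat P5
bar 6: v0=B3 v1=G4 downbeat m6
bar 7: v0=G3 v1=E4 downbeat M6
bar 8: v0=F3 v1=F4 downbeat P8
  -> R7 @ bar 1 tick 0 v(1,): F4->G3 leap 10st
  -> R4 @ bar 4 tick 0 v(0, 1): B3/F4 TT untreated
  -> R2 @ bar 5 tick 0 v(0, 1): B3/G4 m6 -> A3/E4 P5 similar

(1, 0, R7, (1,))
(4, 0, R4, (0, 1))
(5, 0, R2, (0, 1))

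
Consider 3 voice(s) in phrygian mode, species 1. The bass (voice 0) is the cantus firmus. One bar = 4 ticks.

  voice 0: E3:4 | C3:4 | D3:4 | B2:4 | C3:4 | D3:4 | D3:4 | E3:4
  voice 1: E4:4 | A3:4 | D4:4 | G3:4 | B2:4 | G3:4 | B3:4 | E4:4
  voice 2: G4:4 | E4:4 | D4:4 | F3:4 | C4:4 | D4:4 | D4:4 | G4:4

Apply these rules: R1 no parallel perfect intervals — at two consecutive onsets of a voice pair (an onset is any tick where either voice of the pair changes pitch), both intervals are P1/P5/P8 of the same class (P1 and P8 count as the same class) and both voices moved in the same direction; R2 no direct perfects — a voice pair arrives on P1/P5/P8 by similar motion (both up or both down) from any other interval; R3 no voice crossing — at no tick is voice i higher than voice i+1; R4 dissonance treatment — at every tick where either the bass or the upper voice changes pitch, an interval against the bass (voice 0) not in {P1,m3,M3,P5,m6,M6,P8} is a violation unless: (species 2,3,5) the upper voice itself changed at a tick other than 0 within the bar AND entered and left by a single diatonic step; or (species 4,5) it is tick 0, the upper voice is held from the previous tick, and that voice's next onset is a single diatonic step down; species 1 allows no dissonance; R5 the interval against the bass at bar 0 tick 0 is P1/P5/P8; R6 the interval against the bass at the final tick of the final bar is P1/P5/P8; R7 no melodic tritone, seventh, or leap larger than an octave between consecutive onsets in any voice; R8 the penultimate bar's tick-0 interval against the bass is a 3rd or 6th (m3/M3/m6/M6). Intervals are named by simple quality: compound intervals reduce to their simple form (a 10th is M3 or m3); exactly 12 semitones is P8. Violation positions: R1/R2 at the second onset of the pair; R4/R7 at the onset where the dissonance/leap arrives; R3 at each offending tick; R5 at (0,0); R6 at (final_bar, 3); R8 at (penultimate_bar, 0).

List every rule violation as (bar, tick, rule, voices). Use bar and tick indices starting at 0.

bar 0: v0=E3 v1=E4 v2=G4 downbeat m3
bar 1: v0=C3 v1=A3 v2=E4 downbeat M3
bar 2: v0=D3 v1=D4 v2=D4 downbeat P8
bar 3: v0=B2 v1=G3 v2=F3 downbeat TT
bar 4: v0=C3 v1=B2 v2=C4 downbeat P8
bar 5: v0=D3 v1=G3 v2=D4 downbeat P8
bar 6: v0=D3 v1=B3 v2=D4 downbeat P8
bar 7: v0=E3 v1=E4 v2=G4 downbeat m3
  -> R5 @ bar 0 tick 0 v(0, 2): opens on m3
  -> R2 @ bar 1 tick 0 v(1, 2): E4/G4 m3 -> A3/E4 P5 similar
  -> R2 @ bar 2 tick 0 v(0, 1): C3/A3 M6 -> D3/D4 P8 similar
  -> R3 @ bar 3 tick 0 v(1, 2): G3 above F3
  -> R4 @ bar 3 tick 0 v(0, 2): B2/F3 TT untreated
  -> R3 @ bar 3 tick 1 v(1, 2): G3 above F3
  -> R3 @ bar 3 tick 2 v(1, 2): G3 above F3
  -> R3 @ bar 3 tick 3 v(1, 2): G3 above F3
  -> R2 @ bar 4 tick 0 v(0, 2): B2/F3 TT -> C3/C4 P8 similar
  -> R3 @ bar 4 tick 0 v(0, 1): C3 above B2
  -> R4 @ bar 4 tick 0 v(0, 1): C3/B2 m2 untreated
  -> R3 @ bar 4 tick 1 v(0, 1): C3 above B2
  -> R3 @ bar 4 tick 2 v(0, 1): C3 above B2
  -> R3 @ bar 4 tick 3 v(0, 1): C3 above B2
  -> R1 @ bar 5 tick 0 v(0, 2): C3/C4 P8 -> D3/D4 P8 similar
  -> R2 @ bar 5 tick 0 v(1, 2): B2/C4 m2 -> G3/D4 P5 similar
  -> R4 @ bar 5 tick 0 v(0, 1): D3/G3 P4 untreated
  -> R8 @ bar 6 tick 0 v(0, 2): penult P8 not 3rd/6th
  -> R2 @ bar 7 tick 0 v(0, 1): D3/B3 M6 -> E3/E4 P8 similar
  -> R6 @ bar 7 tick 3 v(0, 2): closes on m3

(0, 0, R5, (0, 2))
(1, 0, R2, (1, 2))
(2, 0, R2, (0, 1))
(3, 0, R3, (1, 2))
(3, 0, R4, (0, 2))
(3, 1, R3, (1, 2))
(3, 2, R3, (1, 2))
(3, 3, R3, (1, 2))
(4, 0, R2, (0, 2))
(4, 0, R3, (0, 1))
(4, 0, R4, (0, 1))
(4, 1, R3, (0, 1))
(4, 2, R3, (0, 1))
(4, 3, R3, (0, 1))
(5, 0, R1, (0, 2))
(5, 0, R2, (1, 2))
(5, 0, R4, (0, 1))
(6, 0, R8, (0, 2))
(7, 0, R2, (0, 1))
(7, 3, R6, (0, 2))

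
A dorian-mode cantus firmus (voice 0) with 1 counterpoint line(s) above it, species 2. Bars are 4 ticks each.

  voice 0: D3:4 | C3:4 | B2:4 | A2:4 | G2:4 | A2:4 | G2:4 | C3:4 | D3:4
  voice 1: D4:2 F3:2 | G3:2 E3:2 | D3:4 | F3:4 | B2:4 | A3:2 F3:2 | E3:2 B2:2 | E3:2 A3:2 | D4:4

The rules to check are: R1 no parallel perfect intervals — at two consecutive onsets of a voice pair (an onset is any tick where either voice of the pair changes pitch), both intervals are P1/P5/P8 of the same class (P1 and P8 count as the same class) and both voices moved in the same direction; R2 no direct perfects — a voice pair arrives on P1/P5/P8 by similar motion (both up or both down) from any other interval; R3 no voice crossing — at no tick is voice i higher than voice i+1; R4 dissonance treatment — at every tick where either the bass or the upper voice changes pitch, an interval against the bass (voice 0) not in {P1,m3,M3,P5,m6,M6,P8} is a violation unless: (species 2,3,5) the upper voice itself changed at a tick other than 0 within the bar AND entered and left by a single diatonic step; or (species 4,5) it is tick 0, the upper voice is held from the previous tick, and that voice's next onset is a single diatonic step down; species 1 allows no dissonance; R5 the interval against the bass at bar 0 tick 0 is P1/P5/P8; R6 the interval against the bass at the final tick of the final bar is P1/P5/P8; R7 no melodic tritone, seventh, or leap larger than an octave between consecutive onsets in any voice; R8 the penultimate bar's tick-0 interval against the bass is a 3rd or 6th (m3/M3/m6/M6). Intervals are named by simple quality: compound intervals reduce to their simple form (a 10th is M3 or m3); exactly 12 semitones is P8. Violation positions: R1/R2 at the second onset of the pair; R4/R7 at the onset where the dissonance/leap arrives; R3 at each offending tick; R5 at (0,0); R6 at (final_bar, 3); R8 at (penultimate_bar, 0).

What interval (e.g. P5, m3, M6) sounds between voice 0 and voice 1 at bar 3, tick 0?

m6

voice 0=A2 voice 1=F3 -> m6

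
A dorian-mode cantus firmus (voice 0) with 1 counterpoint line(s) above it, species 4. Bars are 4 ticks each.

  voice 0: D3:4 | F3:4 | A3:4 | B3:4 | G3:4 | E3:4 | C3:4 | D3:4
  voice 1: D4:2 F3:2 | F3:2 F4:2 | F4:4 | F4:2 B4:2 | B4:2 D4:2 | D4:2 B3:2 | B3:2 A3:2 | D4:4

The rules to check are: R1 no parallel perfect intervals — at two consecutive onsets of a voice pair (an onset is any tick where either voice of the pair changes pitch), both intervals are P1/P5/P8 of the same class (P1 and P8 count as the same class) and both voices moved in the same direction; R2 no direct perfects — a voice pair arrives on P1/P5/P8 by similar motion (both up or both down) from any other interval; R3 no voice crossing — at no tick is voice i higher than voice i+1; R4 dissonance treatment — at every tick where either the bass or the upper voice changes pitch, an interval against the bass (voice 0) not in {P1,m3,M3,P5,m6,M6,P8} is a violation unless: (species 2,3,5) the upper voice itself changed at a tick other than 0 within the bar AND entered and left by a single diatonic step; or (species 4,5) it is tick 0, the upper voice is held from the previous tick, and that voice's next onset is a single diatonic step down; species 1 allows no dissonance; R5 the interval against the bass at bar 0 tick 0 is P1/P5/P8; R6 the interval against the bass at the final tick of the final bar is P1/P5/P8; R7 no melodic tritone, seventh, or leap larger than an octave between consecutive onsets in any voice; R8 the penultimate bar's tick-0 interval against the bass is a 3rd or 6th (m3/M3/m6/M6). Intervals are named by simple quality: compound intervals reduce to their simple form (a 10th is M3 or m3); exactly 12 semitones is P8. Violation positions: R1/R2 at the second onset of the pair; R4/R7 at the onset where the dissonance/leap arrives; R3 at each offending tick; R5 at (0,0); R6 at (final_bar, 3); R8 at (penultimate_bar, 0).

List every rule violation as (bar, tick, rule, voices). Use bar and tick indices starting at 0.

(3, 0, R4, (0, 1))
(3, 2, R7, (1,))
(5, 0, R4, (0, 1))
(6, 0, R8, (0, 1))
(7, 0, R2, (0, 1))

bar 0: v0=D3 v1=D4 downbeat P8
bar 1: v0=F3 v1=F3 downbeat P1
bar 2: v0=A3 v1=F4 downbeat m6
bar 3: v0=B3 v1=F4 downbeat TT
bar 4: v0=G3 v1=B4 downbeat M3
bar 5: v0=E3 v1=D4 downbeat m7
bar 6: v0=C3 v1=B3 downbeat M7
bar 7: v0=D3 v1=D4 downbeat P8
  -> R4 @ bar 3 tick 0 v(0, 1): B3/F4 TT untreated
  -> R7 @ bar 3 tick 2 v(1,): F4->B4 leap 6st
  -> R4 @ bar 5 tick 0 v(0, 1): E3/D4 m7 untreated
  -> R8 @ bar 6 tick 0 v(0, 1): penult M7 not 3rd/6th
  -> R2 @ bar 7 tick 0 v(0, 1): C3/A3 M6 -> D3/D4 P8 similar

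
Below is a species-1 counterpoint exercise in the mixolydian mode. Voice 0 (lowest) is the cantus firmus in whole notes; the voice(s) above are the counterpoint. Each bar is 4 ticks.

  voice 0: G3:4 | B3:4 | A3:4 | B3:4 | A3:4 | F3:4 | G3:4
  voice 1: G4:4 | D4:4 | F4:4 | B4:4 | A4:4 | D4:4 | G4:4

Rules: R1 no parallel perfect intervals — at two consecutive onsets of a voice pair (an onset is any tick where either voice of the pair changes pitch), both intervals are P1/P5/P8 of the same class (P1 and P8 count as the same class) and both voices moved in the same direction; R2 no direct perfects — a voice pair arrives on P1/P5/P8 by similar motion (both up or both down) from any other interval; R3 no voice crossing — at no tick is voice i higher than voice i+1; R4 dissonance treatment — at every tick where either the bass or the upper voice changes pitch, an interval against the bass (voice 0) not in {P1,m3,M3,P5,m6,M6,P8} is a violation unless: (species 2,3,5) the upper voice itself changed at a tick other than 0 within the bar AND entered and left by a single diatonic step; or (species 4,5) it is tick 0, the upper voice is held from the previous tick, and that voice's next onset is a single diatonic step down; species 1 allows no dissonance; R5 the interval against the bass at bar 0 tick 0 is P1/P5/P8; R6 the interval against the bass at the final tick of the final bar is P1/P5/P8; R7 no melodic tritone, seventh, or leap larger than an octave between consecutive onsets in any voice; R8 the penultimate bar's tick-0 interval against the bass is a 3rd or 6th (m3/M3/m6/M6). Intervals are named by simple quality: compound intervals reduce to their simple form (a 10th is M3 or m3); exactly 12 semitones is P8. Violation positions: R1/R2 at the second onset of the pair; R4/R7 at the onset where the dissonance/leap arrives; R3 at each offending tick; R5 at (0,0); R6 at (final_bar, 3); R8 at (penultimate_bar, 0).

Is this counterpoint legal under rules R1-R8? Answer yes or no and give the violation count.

bar 0: v0=G3 v1=G4 (P8)
bar 1: v0=B3 v1=D4 (m3)
bar 2: v0=A3 v1=F4 (m6)
bar 3: v0=B3 v1=B4 (P8)
bar 4: v0=A3 v1=A4 (P8)
bar 5: v0=F3 v1=D4 (M6)
bar 6: v0=G3 v1=G4 (P8)
  R2 @ bar3.0: A3/F4 m6 -> B3/B4 P8 similar
  R7 @ bar3.0: F4->B4 leap 6st
  R1 @ bar4.0: B3/B4 P8 -> A3/A4 P8 similar
  R2 @ bar6.0: F3/D4 M6 -> G3/G4 P8 similar

No (4 violations)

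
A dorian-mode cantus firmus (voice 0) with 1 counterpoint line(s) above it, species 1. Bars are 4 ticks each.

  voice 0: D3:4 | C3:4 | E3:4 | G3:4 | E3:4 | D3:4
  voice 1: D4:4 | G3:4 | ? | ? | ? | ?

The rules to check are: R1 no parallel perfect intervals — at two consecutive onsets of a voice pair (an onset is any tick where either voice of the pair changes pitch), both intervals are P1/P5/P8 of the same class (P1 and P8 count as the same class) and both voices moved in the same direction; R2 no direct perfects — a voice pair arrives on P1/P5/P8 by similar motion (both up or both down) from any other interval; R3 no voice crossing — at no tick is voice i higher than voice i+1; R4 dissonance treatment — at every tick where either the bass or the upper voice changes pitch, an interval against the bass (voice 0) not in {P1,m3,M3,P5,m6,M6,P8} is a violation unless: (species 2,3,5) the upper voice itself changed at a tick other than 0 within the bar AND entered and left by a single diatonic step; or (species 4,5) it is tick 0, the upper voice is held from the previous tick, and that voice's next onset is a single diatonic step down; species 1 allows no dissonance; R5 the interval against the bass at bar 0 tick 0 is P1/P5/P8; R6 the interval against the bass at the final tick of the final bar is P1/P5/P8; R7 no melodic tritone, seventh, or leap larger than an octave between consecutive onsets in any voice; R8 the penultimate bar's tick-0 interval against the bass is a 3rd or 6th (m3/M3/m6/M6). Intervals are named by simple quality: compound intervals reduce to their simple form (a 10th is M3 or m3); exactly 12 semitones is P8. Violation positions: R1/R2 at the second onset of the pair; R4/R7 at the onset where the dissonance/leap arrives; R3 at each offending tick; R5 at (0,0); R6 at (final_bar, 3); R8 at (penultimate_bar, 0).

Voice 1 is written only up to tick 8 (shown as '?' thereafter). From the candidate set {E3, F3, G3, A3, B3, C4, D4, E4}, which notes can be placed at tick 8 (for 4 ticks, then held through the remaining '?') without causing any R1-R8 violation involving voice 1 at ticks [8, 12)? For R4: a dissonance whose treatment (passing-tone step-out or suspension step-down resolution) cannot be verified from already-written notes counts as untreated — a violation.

E3: legal
F3: violates R4
G3: legal
A3: violates R4
B3: violates R1
C4: legal
D4: violates R4
E4: violates R2

{C4, E3, G3}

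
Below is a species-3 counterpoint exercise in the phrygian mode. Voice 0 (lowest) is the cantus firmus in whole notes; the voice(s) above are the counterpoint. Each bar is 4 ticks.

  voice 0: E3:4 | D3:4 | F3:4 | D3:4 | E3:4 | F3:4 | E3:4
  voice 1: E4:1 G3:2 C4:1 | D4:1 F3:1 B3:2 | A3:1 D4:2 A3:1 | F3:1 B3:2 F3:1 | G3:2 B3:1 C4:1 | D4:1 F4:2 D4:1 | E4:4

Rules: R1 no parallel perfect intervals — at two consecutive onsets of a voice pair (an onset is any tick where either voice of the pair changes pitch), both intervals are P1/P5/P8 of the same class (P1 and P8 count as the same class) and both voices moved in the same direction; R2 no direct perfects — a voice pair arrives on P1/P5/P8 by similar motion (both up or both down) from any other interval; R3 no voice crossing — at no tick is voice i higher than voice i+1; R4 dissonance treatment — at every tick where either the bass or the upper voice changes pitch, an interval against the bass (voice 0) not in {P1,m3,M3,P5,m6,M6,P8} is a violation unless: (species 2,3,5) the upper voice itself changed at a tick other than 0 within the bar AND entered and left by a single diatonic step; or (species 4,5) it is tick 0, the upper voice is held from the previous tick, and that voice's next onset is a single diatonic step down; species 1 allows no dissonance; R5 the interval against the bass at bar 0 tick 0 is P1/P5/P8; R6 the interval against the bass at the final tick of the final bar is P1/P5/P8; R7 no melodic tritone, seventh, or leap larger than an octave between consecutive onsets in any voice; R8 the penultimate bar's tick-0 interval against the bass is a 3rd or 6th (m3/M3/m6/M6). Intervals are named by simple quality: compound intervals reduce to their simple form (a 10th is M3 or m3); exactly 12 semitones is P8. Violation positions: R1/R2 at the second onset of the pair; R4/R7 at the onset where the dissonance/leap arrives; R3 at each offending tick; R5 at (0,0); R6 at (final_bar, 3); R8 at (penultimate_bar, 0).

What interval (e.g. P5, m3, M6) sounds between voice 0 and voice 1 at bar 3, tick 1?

M6

voice 0=D3 voice 1=B3 -> M6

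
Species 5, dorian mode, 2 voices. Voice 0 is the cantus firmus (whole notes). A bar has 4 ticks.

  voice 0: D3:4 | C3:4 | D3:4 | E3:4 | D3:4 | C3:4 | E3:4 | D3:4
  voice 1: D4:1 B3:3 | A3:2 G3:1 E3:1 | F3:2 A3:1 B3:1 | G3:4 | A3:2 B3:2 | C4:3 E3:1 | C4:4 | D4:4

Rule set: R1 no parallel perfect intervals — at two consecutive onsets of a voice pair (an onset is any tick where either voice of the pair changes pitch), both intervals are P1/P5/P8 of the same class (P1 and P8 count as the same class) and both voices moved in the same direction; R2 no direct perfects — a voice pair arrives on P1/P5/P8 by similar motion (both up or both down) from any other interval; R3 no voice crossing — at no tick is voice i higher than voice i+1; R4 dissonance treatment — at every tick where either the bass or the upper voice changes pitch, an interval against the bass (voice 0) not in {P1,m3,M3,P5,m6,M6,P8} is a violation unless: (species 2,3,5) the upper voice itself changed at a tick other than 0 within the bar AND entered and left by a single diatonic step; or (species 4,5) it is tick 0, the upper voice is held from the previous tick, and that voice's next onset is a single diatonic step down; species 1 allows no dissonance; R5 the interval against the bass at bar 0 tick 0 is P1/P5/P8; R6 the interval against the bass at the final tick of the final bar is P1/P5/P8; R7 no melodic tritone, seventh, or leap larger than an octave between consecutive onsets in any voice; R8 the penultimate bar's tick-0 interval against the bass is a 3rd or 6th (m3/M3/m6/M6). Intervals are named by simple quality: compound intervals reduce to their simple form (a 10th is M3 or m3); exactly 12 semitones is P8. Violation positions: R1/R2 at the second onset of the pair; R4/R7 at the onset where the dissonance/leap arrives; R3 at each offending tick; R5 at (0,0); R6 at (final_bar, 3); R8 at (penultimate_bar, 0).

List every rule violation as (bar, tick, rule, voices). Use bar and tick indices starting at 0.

bar 0: v0=D3 v1=D4 downbeat P8
bar 1: v0=C3 v1=A3 downbeat M6
bar 2: v0=D3 v1=F3 downbeat m3
bar 3: v0=E3 v1=G3 downbeat m3
bar 4: v0=D3 v1=A3 downbeat P5
bar 5: v0=C3 v1=C4 downbeat P8
bar 6: v0=E3 v1=C4 downbeat m6
bar 7: v0=D3 v1=D4 downbeat P8

No violations across 8 bars (D3..D3 vs D4..D4).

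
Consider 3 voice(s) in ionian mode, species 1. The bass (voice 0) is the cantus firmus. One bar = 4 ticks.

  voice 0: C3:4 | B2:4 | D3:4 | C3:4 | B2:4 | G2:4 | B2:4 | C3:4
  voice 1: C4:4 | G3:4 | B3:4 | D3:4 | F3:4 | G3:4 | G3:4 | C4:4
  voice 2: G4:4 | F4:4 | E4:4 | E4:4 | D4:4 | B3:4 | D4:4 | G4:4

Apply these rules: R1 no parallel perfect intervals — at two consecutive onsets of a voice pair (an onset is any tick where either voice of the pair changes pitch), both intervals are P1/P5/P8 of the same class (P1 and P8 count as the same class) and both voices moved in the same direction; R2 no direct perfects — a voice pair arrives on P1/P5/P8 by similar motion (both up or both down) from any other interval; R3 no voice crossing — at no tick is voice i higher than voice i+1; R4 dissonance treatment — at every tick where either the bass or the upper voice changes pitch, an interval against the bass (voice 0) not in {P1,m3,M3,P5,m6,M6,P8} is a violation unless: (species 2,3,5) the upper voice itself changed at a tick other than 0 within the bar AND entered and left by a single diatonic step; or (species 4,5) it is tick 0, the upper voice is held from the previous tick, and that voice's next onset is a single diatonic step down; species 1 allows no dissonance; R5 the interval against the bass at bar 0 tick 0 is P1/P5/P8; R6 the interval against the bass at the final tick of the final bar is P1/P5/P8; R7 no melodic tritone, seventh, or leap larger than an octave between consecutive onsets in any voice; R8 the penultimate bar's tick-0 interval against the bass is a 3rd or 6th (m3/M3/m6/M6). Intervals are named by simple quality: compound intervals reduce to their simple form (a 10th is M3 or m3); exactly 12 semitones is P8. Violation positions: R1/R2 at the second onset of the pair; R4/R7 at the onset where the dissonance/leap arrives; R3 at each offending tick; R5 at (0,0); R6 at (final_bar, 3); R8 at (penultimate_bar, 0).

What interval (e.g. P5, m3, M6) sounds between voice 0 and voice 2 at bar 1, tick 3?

voice 0=B2 voice 2=F4 -> TT

TT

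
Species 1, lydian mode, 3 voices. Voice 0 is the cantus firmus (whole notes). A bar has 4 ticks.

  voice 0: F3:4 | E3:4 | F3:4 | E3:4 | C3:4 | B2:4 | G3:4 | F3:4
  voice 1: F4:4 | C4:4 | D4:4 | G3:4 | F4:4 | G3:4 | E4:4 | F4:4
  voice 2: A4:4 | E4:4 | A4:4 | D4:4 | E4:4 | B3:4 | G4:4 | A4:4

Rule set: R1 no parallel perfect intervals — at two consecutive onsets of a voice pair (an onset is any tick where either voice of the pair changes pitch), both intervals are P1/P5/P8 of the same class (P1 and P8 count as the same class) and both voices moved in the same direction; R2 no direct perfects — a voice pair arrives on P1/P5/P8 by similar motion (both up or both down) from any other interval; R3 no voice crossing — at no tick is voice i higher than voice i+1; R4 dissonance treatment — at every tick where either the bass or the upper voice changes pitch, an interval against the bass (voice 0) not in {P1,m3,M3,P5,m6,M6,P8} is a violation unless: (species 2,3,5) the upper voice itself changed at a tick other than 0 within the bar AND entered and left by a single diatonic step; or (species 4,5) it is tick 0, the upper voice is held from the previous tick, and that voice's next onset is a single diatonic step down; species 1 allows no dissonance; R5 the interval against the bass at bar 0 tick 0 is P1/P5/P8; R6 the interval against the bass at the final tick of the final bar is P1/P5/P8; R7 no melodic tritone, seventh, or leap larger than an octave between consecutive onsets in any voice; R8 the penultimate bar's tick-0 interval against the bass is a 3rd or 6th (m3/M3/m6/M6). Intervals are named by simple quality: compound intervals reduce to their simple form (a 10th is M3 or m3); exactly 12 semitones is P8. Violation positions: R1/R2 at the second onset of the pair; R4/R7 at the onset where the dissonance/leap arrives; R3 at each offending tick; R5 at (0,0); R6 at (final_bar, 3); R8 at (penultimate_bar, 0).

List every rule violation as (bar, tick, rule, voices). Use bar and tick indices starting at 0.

(0, 0, R5, (0, 2))
(1, 0, R2, (0, 2))
(2, 0, R2, (1, 2))
(3, 0, R1, (1, 2))
(3, 0, R4, (0, 2))
(4, 0, R3, (1, 2))
(4, 0, R4, (0, 1))
(4, 0, R7, (1,))
(4, 1, R3, (1, 2))
(4, 2, R3, (1, 2))
(4, 3, R3, (1, 2))
(5, 0, R2, (0, 2))
(5, 0, R7, (1,))
(6, 0, R1, (0, 2))
(6, 0, R8, (0, 2))
(7, 3, R6, (0, 2))

bar 0: v0=F3 v1=F4 v2=A4 downbeat M3
bar 1: v0=E3 v1=C4 v2=E4 downbeat P8
bar 2: v0=F3 v1=D4 v2=A4 downbeat M3
bar 3: v0=E3 v1=G3 v2=D4 downbeat m7
bar 4: v0=C3 v1=F4 v2=E4 downbeat M3
bar 5: v0=B2 v1=G3 v2=B3 downbeat P8
bar 6: v0=G3 v1=E4 v2=G4 downbeat P8
bar 7: v0=F3 v1=F4 v2=A4 downbeat M3
  -> R5 @ bar 0 tick 0 v(0, 2): opens on M3
  -> R2 @ bar 1 tick 0 v(0, 2): F3/A4 M3 -> E3/E4 P8 similar
  -> R2 @ bar 2 tick 0 v(1, 2): C4/E4 M3 -> D4/A4 P5 similar
  -> R1 @ bar 3 tick 0 v(1, 2): D4/A4 P5 -> G3/D4 P5 similar
  -> R4 @ bar 3 tick 0 v(0, 2): E3/D4 m7 untreated
  -> R3 @ bar 4 tick 0 v(1, 2): F4 above E4
  -> R4 @ bar 4 tick 0 v(0, 1): C3/F4 P4 untreated
  -> R7 @ bar 4 tick 0 v(1,): G3->F4 leap 10st
  -> R3 @ bar 4 tick 1 v(1, 2): F4 above E4
  -> R3 @ bar 4 tick 2 v(1, 2): F4 above E4
  -> R3 @ bar 4 tick 3 v(1, 2): F4 above E4
  -> R2 @ bar 5 tick 0 v(0, 2): C3/E4 M3 -> B2/B3 P8 similar
  -> R7 @ bar 5 tick 0 v(1,): F4->G3 leap 10st
  -> R1 @ bar 6 tick 0 v(0, 2): B2/B3 P8 -> G3/G4 P8 similar
  -> R8 @ bar 6 tick 0 v(0, 2): penult P8 not 3rd/6th
  -> R6 @ bar 7 tick 3 v(0, 2): closes on M3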